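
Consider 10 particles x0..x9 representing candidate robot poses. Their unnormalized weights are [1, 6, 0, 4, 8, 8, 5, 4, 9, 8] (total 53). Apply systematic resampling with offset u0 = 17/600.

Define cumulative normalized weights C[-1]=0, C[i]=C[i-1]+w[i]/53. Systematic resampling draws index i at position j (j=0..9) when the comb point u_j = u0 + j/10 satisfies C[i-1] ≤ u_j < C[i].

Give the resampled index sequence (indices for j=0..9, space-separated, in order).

C = [1/53, 7/53, 7/53, 11/53, 19/53, 27/53, 32/53, 36/53, 45/53, 1]
j=0: u_0=17/600 ∈ [1/53, 7/53) → index 1
j=1: u_1=77/600 ∈ [1/53, 7/53) → index 1
j=2: u_2=137/600 ∈ [11/53, 19/53) → index 4
j=3: u_3=197/600 ∈ [11/53, 19/53) → index 4
j=4: u_4=257/600 ∈ [19/53, 27/53) → index 5
j=5: u_5=317/600 ∈ [27/53, 32/53) → index 6
j=6: u_6=377/600 ∈ [32/53, 36/53) → index 7
j=7: u_7=437/600 ∈ [36/53, 45/53) → index 8
j=8: u_8=497/600 ∈ [36/53, 45/53) → index 8
j=9: u_9=557/600 ∈ [45/53, 1) → index 9

1 1 4 4 5 6 7 8 8 9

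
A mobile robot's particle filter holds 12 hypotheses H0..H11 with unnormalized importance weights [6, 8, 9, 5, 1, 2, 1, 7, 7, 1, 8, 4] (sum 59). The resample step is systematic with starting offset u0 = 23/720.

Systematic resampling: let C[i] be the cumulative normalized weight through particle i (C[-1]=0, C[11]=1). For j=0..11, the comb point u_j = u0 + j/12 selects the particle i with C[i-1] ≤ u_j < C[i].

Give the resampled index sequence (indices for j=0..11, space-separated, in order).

0 1 1 2 2 3 6 7 8 9 10 11

C = [6/59, 14/59, 23/59, 28/59, 29/59, 31/59, 32/59, 39/59, 46/59, 47/59, 55/59, 1]
j=0: u_0=23/720 ∈ [0, 6/59) → index 0
j=1: u_1=83/720 ∈ [6/59, 14/59) → index 1
j=2: u_2=143/720 ∈ [6/59, 14/59) → index 1
j=3: u_3=203/720 ∈ [14/59, 23/59) → index 2
j=4: u_4=263/720 ∈ [14/59, 23/59) → index 2
j=5: u_5=323/720 ∈ [23/59, 28/59) → index 3
j=6: u_6=383/720 ∈ [31/59, 32/59) → index 6
j=7: u_7=443/720 ∈ [32/59, 39/59) → index 7
j=8: u_8=503/720 ∈ [39/59, 46/59) → index 8
j=9: u_9=563/720 ∈ [46/59, 47/59) → index 9
j=10: u_10=623/720 ∈ [47/59, 55/59) → index 10
j=11: u_11=683/720 ∈ [55/59, 1) → index 11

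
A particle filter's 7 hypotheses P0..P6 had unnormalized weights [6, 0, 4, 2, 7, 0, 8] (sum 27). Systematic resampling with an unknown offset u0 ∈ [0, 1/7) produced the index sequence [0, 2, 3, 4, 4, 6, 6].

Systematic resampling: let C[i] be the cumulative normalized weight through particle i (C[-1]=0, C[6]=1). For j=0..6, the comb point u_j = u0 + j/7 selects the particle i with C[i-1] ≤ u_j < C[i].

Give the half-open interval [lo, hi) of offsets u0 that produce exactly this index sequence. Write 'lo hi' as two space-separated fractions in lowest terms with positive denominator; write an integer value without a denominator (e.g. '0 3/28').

16/189 25/189

C = [2/9, 2/9, 10/27, 4/9, 19/27, 19/27, 1]
j=0 picked index 0: u0 ∈ [0, 2/9)
j=1 picked index 2: u0 ∈ [5/63, 43/189)
j=2 picked index 3: u0 ∈ [16/189, 10/63)
j=3 picked index 4: u0 ∈ [1/63, 52/189)
j=4 picked index 4: u0 ∈ [-8/63, 25/189)
j=5 picked index 6: u0 ∈ [-2/189, 2/7)
j=6 picked index 6: u0 ∈ [-29/189, 1/7)
intersection: [16/189, 25/189)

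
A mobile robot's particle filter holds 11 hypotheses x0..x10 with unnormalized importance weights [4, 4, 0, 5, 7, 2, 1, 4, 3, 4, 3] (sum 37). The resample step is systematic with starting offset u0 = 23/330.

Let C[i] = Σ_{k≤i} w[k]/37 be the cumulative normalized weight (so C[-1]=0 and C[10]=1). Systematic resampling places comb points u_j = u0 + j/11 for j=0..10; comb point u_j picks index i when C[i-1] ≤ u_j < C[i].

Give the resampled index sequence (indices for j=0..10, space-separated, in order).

0 1 3 3 4 4 6 7 8 9 10

C = [4/37, 8/37, 8/37, 13/37, 20/37, 22/37, 23/37, 27/37, 30/37, 34/37, 1]
j=0: u_0=23/330 ∈ [0, 4/37) → index 0
j=1: u_1=53/330 ∈ [4/37, 8/37) → index 1
j=2: u_2=83/330 ∈ [8/37, 13/37) → index 3
j=3: u_3=113/330 ∈ [8/37, 13/37) → index 3
j=4: u_4=13/30 ∈ [13/37, 20/37) → index 4
j=5: u_5=173/330 ∈ [13/37, 20/37) → index 4
j=6: u_6=203/330 ∈ [22/37, 23/37) → index 6
j=7: u_7=233/330 ∈ [23/37, 27/37) → index 7
j=8: u_8=263/330 ∈ [27/37, 30/37) → index 8
j=9: u_9=293/330 ∈ [30/37, 34/37) → index 9
j=10: u_10=323/330 ∈ [34/37, 1) → index 10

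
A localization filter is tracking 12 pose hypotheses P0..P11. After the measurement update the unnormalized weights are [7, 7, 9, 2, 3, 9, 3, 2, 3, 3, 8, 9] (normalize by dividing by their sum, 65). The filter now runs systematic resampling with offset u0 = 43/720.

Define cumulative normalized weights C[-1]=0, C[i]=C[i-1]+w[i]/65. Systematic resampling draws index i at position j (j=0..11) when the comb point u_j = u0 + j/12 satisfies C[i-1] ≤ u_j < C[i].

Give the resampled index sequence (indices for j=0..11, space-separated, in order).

0 1 2 2 4 5 5 7 9 10 11 11

C = [7/65, 14/65, 23/65, 5/13, 28/65, 37/65, 8/13, 42/65, 9/13, 48/65, 56/65, 1]
j=0: u_0=43/720 ∈ [0, 7/65) → index 0
j=1: u_1=103/720 ∈ [7/65, 14/65) → index 1
j=2: u_2=163/720 ∈ [14/65, 23/65) → index 2
j=3: u_3=223/720 ∈ [14/65, 23/65) → index 2
j=4: u_4=283/720 ∈ [5/13, 28/65) → index 4
j=5: u_5=343/720 ∈ [28/65, 37/65) → index 5
j=6: u_6=403/720 ∈ [28/65, 37/65) → index 5
j=7: u_7=463/720 ∈ [8/13, 42/65) → index 7
j=8: u_8=523/720 ∈ [9/13, 48/65) → index 9
j=9: u_9=583/720 ∈ [48/65, 56/65) → index 10
j=10: u_10=643/720 ∈ [56/65, 1) → index 11
j=11: u_11=703/720 ∈ [56/65, 1) → index 11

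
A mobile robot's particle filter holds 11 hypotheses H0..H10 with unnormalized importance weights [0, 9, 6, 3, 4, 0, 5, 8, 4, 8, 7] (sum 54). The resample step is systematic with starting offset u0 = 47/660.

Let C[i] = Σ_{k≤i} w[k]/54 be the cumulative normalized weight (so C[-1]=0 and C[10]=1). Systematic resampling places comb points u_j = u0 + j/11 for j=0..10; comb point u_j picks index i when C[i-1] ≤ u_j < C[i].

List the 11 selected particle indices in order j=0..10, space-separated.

1 1 2 4 6 7 7 8 9 10 10

C = [0, 1/6, 5/18, 1/3, 11/27, 11/27, 1/2, 35/54, 13/18, 47/54, 1]
j=0: u_0=47/660 ∈ [0, 1/6) → index 1
j=1: u_1=107/660 ∈ [0, 1/6) → index 1
j=2: u_2=167/660 ∈ [1/6, 5/18) → index 2
j=3: u_3=227/660 ∈ [1/3, 11/27) → index 4
j=4: u_4=287/660 ∈ [11/27, 1/2) → index 6
j=5: u_5=347/660 ∈ [1/2, 35/54) → index 7
j=6: u_6=37/60 ∈ [1/2, 35/54) → index 7
j=7: u_7=467/660 ∈ [35/54, 13/18) → index 8
j=8: u_8=527/660 ∈ [13/18, 47/54) → index 9
j=9: u_9=587/660 ∈ [47/54, 1) → index 10
j=10: u_10=647/660 ∈ [47/54, 1) → index 10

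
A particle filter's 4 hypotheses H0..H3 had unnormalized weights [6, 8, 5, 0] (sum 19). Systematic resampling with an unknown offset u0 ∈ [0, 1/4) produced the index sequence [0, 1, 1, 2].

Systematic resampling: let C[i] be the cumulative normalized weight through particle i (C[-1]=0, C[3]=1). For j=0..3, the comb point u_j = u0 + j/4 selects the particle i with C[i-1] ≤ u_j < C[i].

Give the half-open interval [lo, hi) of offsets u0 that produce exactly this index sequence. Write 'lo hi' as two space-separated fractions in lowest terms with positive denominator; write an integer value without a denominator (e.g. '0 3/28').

5/76 9/38

C = [6/19, 14/19, 1, 1]
j=0 picked index 0: u0 ∈ [0, 6/19)
j=1 picked index 1: u0 ∈ [5/76, 37/76)
j=2 picked index 1: u0 ∈ [-7/38, 9/38)
j=3 picked index 2: u0 ∈ [-1/76, 1/4)
intersection: [5/76, 9/38)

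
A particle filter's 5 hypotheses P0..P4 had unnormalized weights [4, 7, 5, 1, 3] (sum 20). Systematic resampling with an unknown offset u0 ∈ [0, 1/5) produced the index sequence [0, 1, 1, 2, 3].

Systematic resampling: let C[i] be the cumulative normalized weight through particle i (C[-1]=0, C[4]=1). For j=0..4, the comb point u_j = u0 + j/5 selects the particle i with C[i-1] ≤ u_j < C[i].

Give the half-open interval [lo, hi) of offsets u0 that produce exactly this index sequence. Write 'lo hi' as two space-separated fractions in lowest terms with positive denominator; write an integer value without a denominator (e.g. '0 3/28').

0 1/20

C = [1/5, 11/20, 4/5, 17/20, 1]
j=0 picked index 0: u0 ∈ [0, 1/5)
j=1 picked index 1: u0 ∈ [0, 7/20)
j=2 picked index 1: u0 ∈ [-1/5, 3/20)
j=3 picked index 2: u0 ∈ [-1/20, 1/5)
j=4 picked index 3: u0 ∈ [0, 1/20)
intersection: [0, 1/20)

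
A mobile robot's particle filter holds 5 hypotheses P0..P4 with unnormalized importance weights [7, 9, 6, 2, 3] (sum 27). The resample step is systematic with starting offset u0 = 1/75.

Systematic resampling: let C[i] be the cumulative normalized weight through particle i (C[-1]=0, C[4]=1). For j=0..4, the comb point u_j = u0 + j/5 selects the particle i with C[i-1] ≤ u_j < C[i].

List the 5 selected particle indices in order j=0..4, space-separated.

0 0 1 2 2

C = [7/27, 16/27, 22/27, 8/9, 1]
j=0: u_0=1/75 ∈ [0, 7/27) → index 0
j=1: u_1=16/75 ∈ [0, 7/27) → index 0
j=2: u_2=31/75 ∈ [7/27, 16/27) → index 1
j=3: u_3=46/75 ∈ [16/27, 22/27) → index 2
j=4: u_4=61/75 ∈ [16/27, 22/27) → index 2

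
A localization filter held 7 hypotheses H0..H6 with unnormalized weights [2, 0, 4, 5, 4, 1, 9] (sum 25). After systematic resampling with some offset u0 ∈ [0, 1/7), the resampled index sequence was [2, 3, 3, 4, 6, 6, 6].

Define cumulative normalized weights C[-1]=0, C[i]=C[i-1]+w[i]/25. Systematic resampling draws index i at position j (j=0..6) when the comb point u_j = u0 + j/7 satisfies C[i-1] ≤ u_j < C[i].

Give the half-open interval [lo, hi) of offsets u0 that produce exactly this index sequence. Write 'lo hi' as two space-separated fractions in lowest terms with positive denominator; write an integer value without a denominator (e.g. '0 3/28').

17/175 1/7

C = [2/25, 2/25, 6/25, 11/25, 3/5, 16/25, 1]
j=0 picked index 2: u0 ∈ [2/25, 6/25)
j=1 picked index 3: u0 ∈ [17/175, 52/175)
j=2 picked index 3: u0 ∈ [-8/175, 27/175)
j=3 picked index 4: u0 ∈ [2/175, 6/35)
j=4 picked index 6: u0 ∈ [12/175, 3/7)
j=5 picked index 6: u0 ∈ [-13/175, 2/7)
j=6 picked index 6: u0 ∈ [-38/175, 1/7)
intersection: [17/175, 1/7)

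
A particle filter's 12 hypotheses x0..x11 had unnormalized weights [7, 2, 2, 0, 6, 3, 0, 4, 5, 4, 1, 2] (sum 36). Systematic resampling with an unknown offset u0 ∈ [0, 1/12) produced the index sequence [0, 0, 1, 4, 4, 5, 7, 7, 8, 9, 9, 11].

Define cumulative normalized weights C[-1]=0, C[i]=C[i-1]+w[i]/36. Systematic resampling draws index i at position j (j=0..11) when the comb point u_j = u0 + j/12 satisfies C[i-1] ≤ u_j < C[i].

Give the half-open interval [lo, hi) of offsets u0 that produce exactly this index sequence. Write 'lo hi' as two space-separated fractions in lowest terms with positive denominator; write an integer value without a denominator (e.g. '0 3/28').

C = [7/36, 1/4, 11/36, 11/36, 17/36, 5/9, 5/9, 2/3, 29/36, 11/12, 17/18, 1]
j=0 picked index 0: u0 ∈ [0, 7/36)
j=1 picked index 0: u0 ∈ [-1/12, 1/9)
j=2 picked index 1: u0 ∈ [1/36, 1/12)
j=3 picked index 4: u0 ∈ [1/18, 2/9)
j=4 picked index 4: u0 ∈ [-1/36, 5/36)
j=5 picked index 5: u0 ∈ [1/18, 5/36)
j=6 picked index 7: u0 ∈ [1/18, 1/6)
j=7 picked index 7: u0 ∈ [-1/36, 1/12)
j=8 picked index 8: u0 ∈ [0, 5/36)
j=9 picked index 9: u0 ∈ [1/18, 1/6)
j=10 picked index 9: u0 ∈ [-1/36, 1/12)
j=11 picked index 11: u0 ∈ [1/36, 1/12)
intersection: [1/18, 1/12)

1/18 1/12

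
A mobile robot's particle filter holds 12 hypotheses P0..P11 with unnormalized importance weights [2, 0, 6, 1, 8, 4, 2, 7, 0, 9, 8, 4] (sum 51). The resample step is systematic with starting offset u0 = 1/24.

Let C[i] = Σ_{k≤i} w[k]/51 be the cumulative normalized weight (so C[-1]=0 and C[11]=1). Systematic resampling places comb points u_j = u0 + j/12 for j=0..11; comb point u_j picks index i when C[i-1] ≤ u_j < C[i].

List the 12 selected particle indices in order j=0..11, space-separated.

2 2 4 4 5 7 7 9 9 10 10 11

C = [2/51, 2/51, 8/51, 3/17, 1/3, 7/17, 23/51, 10/17, 10/17, 13/17, 47/51, 1]
j=0: u_0=1/24 ∈ [2/51, 8/51) → index 2
j=1: u_1=1/8 ∈ [2/51, 8/51) → index 2
j=2: u_2=5/24 ∈ [3/17, 1/3) → index 4
j=3: u_3=7/24 ∈ [3/17, 1/3) → index 4
j=4: u_4=3/8 ∈ [1/3, 7/17) → index 5
j=5: u_5=11/24 ∈ [23/51, 10/17) → index 7
j=6: u_6=13/24 ∈ [23/51, 10/17) → index 7
j=7: u_7=5/8 ∈ [10/17, 13/17) → index 9
j=8: u_8=17/24 ∈ [10/17, 13/17) → index 9
j=9: u_9=19/24 ∈ [13/17, 47/51) → index 10
j=10: u_10=7/8 ∈ [13/17, 47/51) → index 10
j=11: u_11=23/24 ∈ [47/51, 1) → index 11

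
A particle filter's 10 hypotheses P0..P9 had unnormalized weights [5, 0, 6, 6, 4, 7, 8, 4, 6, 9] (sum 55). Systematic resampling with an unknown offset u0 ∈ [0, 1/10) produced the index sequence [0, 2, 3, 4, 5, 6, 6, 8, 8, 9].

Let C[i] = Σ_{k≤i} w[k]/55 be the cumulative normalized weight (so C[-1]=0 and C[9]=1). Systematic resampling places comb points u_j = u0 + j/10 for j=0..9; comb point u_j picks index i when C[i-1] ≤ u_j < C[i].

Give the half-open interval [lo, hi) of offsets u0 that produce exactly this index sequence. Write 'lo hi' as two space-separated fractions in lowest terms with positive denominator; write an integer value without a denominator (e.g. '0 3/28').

3/110 2/55

C = [1/11, 1/11, 1/5, 17/55, 21/55, 28/55, 36/55, 8/11, 46/55, 1]
j=0 picked index 0: u0 ∈ [0, 1/11)
j=1 picked index 2: u0 ∈ [-1/110, 1/10)
j=2 picked index 3: u0 ∈ [0, 6/55)
j=3 picked index 4: u0 ∈ [1/110, 9/110)
j=4 picked index 5: u0 ∈ [-1/55, 6/55)
j=5 picked index 6: u0 ∈ [1/110, 17/110)
j=6 picked index 6: u0 ∈ [-1/11, 3/55)
j=7 picked index 8: u0 ∈ [3/110, 3/22)
j=8 picked index 8: u0 ∈ [-4/55, 2/55)
j=9 picked index 9: u0 ∈ [-7/110, 1/10)
intersection: [3/110, 2/55)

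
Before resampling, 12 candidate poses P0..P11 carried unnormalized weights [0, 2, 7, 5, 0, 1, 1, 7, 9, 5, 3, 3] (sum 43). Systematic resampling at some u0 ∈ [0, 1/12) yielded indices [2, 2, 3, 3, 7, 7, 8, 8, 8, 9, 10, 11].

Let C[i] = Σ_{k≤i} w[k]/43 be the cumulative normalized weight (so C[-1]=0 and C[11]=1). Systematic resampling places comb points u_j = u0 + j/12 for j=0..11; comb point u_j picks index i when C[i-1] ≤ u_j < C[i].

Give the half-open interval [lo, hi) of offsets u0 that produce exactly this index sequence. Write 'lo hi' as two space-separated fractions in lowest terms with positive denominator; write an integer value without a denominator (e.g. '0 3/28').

2/43 13/172

C = [0, 2/43, 9/43, 14/43, 14/43, 15/43, 16/43, 23/43, 32/43, 37/43, 40/43, 1]
j=0 picked index 2: u0 ∈ [2/43, 9/43)
j=1 picked index 2: u0 ∈ [-19/516, 65/516)
j=2 picked index 3: u0 ∈ [11/258, 41/258)
j=3 picked index 3: u0 ∈ [-7/172, 13/172)
j=4 picked index 7: u0 ∈ [5/129, 26/129)
j=5 picked index 7: u0 ∈ [-23/516, 61/516)
j=6 picked index 8: u0 ∈ [3/86, 21/86)
j=7 picked index 8: u0 ∈ [-25/516, 83/516)
j=8 picked index 8: u0 ∈ [-17/129, 10/129)
j=9 picked index 9: u0 ∈ [-1/172, 19/172)
j=10 picked index 10: u0 ∈ [7/258, 25/258)
j=11 picked index 11: u0 ∈ [7/516, 1/12)
intersection: [2/43, 13/172)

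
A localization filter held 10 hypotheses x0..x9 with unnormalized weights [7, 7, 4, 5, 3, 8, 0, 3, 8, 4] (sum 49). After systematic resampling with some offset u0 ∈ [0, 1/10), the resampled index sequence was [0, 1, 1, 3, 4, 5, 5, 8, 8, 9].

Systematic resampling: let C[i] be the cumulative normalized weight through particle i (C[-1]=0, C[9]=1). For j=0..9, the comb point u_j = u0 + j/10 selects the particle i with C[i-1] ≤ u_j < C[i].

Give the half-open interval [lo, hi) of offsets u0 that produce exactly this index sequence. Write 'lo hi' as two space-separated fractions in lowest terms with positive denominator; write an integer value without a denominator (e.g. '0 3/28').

C = [1/7, 2/7, 18/49, 23/49, 26/49, 34/49, 34/49, 37/49, 45/49, 1]
j=0 picked index 0: u0 ∈ [0, 1/7)
j=1 picked index 1: u0 ∈ [3/70, 13/70)
j=2 picked index 1: u0 ∈ [-2/35, 3/35)
j=3 picked index 3: u0 ∈ [33/490, 83/490)
j=4 picked index 4: u0 ∈ [17/245, 32/245)
j=5 picked index 5: u0 ∈ [3/98, 19/98)
j=6 picked index 5: u0 ∈ [-17/245, 23/245)
j=7 picked index 8: u0 ∈ [27/490, 107/490)
j=8 picked index 8: u0 ∈ [-11/245, 29/245)
j=9 picked index 9: u0 ∈ [9/490, 1/10)
intersection: [17/245, 3/35)

17/245 3/35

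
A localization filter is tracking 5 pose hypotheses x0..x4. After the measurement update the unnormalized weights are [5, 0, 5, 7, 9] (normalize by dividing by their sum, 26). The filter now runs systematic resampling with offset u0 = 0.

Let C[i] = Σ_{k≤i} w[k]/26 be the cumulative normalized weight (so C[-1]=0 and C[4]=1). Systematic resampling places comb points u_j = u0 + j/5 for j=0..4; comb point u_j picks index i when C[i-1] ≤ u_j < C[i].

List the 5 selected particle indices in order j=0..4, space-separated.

C = [5/26, 5/26, 5/13, 17/26, 1]
j=0: u_0=0 ∈ [0, 5/26) → index 0
j=1: u_1=1/5 ∈ [5/26, 5/13) → index 2
j=2: u_2=2/5 ∈ [5/13, 17/26) → index 3
j=3: u_3=3/5 ∈ [5/13, 17/26) → index 3
j=4: u_4=4/5 ∈ [17/26, 1) → index 4

0 2 3 3 4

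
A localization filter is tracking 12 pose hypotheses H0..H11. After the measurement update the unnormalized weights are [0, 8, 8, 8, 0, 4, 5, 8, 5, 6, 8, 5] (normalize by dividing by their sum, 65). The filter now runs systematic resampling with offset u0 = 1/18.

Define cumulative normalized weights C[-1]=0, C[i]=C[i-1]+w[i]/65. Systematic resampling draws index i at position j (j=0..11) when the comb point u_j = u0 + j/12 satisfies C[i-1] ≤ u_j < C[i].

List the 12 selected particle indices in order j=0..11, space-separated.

1 2 2 3 5 6 7 8 9 10 10 11

C = [0, 8/65, 16/65, 24/65, 24/65, 28/65, 33/65, 41/65, 46/65, 4/5, 12/13, 1]
j=0: u_0=1/18 ∈ [0, 8/65) → index 1
j=1: u_1=5/36 ∈ [8/65, 16/65) → index 2
j=2: u_2=2/9 ∈ [8/65, 16/65) → index 2
j=3: u_3=11/36 ∈ [16/65, 24/65) → index 3
j=4: u_4=7/18 ∈ [24/65, 28/65) → index 5
j=5: u_5=17/36 ∈ [28/65, 33/65) → index 6
j=6: u_6=5/9 ∈ [33/65, 41/65) → index 7
j=7: u_7=23/36 ∈ [41/65, 46/65) → index 8
j=8: u_8=13/18 ∈ [46/65, 4/5) → index 9
j=9: u_9=29/36 ∈ [4/5, 12/13) → index 10
j=10: u_10=8/9 ∈ [4/5, 12/13) → index 10
j=11: u_11=35/36 ∈ [12/13, 1) → index 11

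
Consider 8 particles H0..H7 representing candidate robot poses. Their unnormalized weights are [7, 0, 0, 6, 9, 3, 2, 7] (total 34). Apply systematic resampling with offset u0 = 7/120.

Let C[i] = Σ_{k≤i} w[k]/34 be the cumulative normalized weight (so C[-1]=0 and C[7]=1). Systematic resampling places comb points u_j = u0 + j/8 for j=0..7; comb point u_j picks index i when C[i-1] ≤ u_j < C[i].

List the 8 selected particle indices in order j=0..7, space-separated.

C = [7/34, 7/34, 7/34, 13/34, 11/17, 25/34, 27/34, 1]
j=0: u_0=7/120 ∈ [0, 7/34) → index 0
j=1: u_1=11/60 ∈ [0, 7/34) → index 0
j=2: u_2=37/120 ∈ [7/34, 13/34) → index 3
j=3: u_3=13/30 ∈ [13/34, 11/17) → index 4
j=4: u_4=67/120 ∈ [13/34, 11/17) → index 4
j=5: u_5=41/60 ∈ [11/17, 25/34) → index 5
j=6: u_6=97/120 ∈ [27/34, 1) → index 7
j=7: u_7=14/15 ∈ [27/34, 1) → index 7

0 0 3 4 4 5 7 7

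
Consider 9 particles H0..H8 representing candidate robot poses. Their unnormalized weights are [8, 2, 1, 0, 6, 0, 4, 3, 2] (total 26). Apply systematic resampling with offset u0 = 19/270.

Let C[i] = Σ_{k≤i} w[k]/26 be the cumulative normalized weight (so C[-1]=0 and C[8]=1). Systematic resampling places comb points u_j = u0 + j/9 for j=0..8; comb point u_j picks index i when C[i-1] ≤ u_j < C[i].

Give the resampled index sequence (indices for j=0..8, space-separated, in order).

0 0 0 2 4 4 6 7 8

C = [4/13, 5/13, 11/26, 11/26, 17/26, 17/26, 21/26, 12/13, 1]
j=0: u_0=19/270 ∈ [0, 4/13) → index 0
j=1: u_1=49/270 ∈ [0, 4/13) → index 0
j=2: u_2=79/270 ∈ [0, 4/13) → index 0
j=3: u_3=109/270 ∈ [5/13, 11/26) → index 2
j=4: u_4=139/270 ∈ [11/26, 17/26) → index 4
j=5: u_5=169/270 ∈ [11/26, 17/26) → index 4
j=6: u_6=199/270 ∈ [17/26, 21/26) → index 6
j=7: u_7=229/270 ∈ [21/26, 12/13) → index 7
j=8: u_8=259/270 ∈ [12/13, 1) → index 8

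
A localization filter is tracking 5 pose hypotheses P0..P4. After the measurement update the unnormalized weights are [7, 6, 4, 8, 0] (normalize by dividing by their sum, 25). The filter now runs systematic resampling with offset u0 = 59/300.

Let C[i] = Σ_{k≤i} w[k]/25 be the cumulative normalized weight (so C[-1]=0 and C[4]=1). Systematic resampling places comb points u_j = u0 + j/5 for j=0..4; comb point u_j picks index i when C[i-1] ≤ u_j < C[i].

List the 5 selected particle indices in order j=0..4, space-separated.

C = [7/25, 13/25, 17/25, 1, 1]
j=0: u_0=59/300 ∈ [0, 7/25) → index 0
j=1: u_1=119/300 ∈ [7/25, 13/25) → index 1
j=2: u_2=179/300 ∈ [13/25, 17/25) → index 2
j=3: u_3=239/300 ∈ [17/25, 1) → index 3
j=4: u_4=299/300 ∈ [17/25, 1) → index 3

0 1 2 3 3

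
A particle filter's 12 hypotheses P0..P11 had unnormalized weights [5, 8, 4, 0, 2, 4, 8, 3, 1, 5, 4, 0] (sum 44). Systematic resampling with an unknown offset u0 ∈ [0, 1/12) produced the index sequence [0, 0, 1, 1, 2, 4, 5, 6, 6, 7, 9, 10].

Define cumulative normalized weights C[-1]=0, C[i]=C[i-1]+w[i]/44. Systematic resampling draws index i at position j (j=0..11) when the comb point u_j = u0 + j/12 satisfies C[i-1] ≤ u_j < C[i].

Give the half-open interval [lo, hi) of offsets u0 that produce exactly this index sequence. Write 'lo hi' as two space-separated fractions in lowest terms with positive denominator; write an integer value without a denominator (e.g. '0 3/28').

C = [5/44, 13/44, 17/44, 17/44, 19/44, 23/44, 31/44, 17/22, 35/44, 10/11, 1, 1]
j=0 picked index 0: u0 ∈ [0, 5/44)
j=1 picked index 0: u0 ∈ [-1/12, 1/33)
j=2 picked index 1: u0 ∈ [-7/132, 17/132)
j=3 picked index 1: u0 ∈ [-3/22, 1/22)
j=4 picked index 2: u0 ∈ [-5/132, 7/132)
j=5 picked index 4: u0 ∈ [-1/33, 1/66)
j=6 picked index 5: u0 ∈ [-3/44, 1/44)
j=7 picked index 6: u0 ∈ [-2/33, 4/33)
j=8 picked index 6: u0 ∈ [-19/132, 5/132)
j=9 picked index 7: u0 ∈ [-1/22, 1/44)
j=10 picked index 9: u0 ∈ [-5/132, 5/66)
j=11 picked index 10: u0 ∈ [-1/132, 1/12)
intersection: [0, 1/66)

0 1/66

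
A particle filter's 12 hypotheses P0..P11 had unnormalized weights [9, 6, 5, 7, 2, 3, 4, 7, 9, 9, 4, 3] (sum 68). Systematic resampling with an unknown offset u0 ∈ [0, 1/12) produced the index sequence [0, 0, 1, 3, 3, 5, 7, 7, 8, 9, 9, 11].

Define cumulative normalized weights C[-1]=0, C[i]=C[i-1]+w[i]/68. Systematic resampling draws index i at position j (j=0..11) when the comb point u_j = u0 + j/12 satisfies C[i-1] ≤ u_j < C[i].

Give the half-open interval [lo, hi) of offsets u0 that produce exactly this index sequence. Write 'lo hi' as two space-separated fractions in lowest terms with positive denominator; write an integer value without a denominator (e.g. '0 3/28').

C = [9/68, 15/68, 5/17, 27/68, 29/68, 8/17, 9/17, 43/68, 13/17, 61/68, 65/68, 1]
j=0 picked index 0: u0 ∈ [0, 9/68)
j=1 picked index 0: u0 ∈ [-1/12, 5/102)
j=2 picked index 1: u0 ∈ [-7/204, 11/204)
j=3 picked index 3: u0 ∈ [3/68, 5/34)
j=4 picked index 3: u0 ∈ [-2/51, 13/204)
j=5 picked index 5: u0 ∈ [1/102, 11/204)
j=6 picked index 7: u0 ∈ [1/34, 9/68)
j=7 picked index 7: u0 ∈ [-11/204, 5/102)
j=8 picked index 8: u0 ∈ [-7/204, 5/51)
j=9 picked index 9: u0 ∈ [1/68, 5/34)
j=10 picked index 9: u0 ∈ [-7/102, 13/204)
j=11 picked index 11: u0 ∈ [2/51, 1/12)
intersection: [3/68, 5/102)

3/68 5/102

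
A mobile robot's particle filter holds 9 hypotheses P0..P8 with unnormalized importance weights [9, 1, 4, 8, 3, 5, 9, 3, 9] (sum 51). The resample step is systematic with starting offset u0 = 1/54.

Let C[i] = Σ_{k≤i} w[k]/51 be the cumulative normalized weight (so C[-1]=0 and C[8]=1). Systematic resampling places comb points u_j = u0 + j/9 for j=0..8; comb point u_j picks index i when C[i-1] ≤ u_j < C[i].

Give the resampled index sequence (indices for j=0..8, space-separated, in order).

C = [3/17, 10/51, 14/51, 22/51, 25/51, 10/17, 13/17, 14/17, 1]
j=0: u_0=1/54 ∈ [0, 3/17) → index 0
j=1: u_1=7/54 ∈ [0, 3/17) → index 0
j=2: u_2=13/54 ∈ [10/51, 14/51) → index 2
j=3: u_3=19/54 ∈ [14/51, 22/51) → index 3
j=4: u_4=25/54 ∈ [22/51, 25/51) → index 4
j=5: u_5=31/54 ∈ [25/51, 10/17) → index 5
j=6: u_6=37/54 ∈ [10/17, 13/17) → index 6
j=7: u_7=43/54 ∈ [13/17, 14/17) → index 7
j=8: u_8=49/54 ∈ [14/17, 1) → index 8

0 0 2 3 4 5 6 7 8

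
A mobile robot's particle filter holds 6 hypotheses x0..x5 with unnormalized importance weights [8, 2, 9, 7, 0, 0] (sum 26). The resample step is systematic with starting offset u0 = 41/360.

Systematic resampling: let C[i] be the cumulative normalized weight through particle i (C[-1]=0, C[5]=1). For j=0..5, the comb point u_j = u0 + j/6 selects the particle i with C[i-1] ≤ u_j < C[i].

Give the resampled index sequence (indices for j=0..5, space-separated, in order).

C = [4/13, 5/13, 19/26, 1, 1, 1]
j=0: u_0=41/360 ∈ [0, 4/13) → index 0
j=1: u_1=101/360 ∈ [0, 4/13) → index 0
j=2: u_2=161/360 ∈ [5/13, 19/26) → index 2
j=3: u_3=221/360 ∈ [5/13, 19/26) → index 2
j=4: u_4=281/360 ∈ [19/26, 1) → index 3
j=5: u_5=341/360 ∈ [19/26, 1) → index 3

0 0 2 2 3 3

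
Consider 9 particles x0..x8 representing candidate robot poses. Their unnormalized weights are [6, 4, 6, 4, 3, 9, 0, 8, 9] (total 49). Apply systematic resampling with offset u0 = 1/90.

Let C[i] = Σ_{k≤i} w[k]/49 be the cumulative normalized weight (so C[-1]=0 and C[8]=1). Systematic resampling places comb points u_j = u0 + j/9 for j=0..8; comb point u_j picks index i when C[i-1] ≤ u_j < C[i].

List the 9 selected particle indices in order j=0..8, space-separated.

0 0 2 3 4 5 7 7 8

C = [6/49, 10/49, 16/49, 20/49, 23/49, 32/49, 32/49, 40/49, 1]
j=0: u_0=1/90 ∈ [0, 6/49) → index 0
j=1: u_1=11/90 ∈ [0, 6/49) → index 0
j=2: u_2=7/30 ∈ [10/49, 16/49) → index 2
j=3: u_3=31/90 ∈ [16/49, 20/49) → index 3
j=4: u_4=41/90 ∈ [20/49, 23/49) → index 4
j=5: u_5=17/30 ∈ [23/49, 32/49) → index 5
j=6: u_6=61/90 ∈ [32/49, 40/49) → index 7
j=7: u_7=71/90 ∈ [32/49, 40/49) → index 7
j=8: u_8=9/10 ∈ [40/49, 1) → index 8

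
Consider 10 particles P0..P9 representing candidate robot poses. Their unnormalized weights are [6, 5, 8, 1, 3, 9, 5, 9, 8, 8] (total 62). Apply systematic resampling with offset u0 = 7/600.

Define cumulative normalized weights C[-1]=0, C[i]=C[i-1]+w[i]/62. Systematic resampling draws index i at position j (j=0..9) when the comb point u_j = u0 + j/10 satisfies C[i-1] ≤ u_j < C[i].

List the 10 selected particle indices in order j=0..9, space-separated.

0 1 2 3 5 5 7 7 8 9

C = [3/31, 11/62, 19/62, 10/31, 23/62, 16/31, 37/62, 23/31, 27/31, 1]
j=0: u_0=7/600 ∈ [0, 3/31) → index 0
j=1: u_1=67/600 ∈ [3/31, 11/62) → index 1
j=2: u_2=127/600 ∈ [11/62, 19/62) → index 2
j=3: u_3=187/600 ∈ [19/62, 10/31) → index 3
j=4: u_4=247/600 ∈ [23/62, 16/31) → index 5
j=5: u_5=307/600 ∈ [23/62, 16/31) → index 5
j=6: u_6=367/600 ∈ [37/62, 23/31) → index 7
j=7: u_7=427/600 ∈ [37/62, 23/31) → index 7
j=8: u_8=487/600 ∈ [23/31, 27/31) → index 8
j=9: u_9=547/600 ∈ [27/31, 1) → index 9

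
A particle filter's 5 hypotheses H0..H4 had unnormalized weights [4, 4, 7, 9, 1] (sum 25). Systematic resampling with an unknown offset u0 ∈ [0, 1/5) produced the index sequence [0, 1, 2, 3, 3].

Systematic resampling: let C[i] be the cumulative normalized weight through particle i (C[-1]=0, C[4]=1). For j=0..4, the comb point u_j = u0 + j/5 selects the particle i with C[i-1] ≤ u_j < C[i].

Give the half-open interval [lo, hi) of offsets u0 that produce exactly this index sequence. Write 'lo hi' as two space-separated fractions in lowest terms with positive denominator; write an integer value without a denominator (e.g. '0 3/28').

0 3/25

C = [4/25, 8/25, 3/5, 24/25, 1]
j=0 picked index 0: u0 ∈ [0, 4/25)
j=1 picked index 1: u0 ∈ [-1/25, 3/25)
j=2 picked index 2: u0 ∈ [-2/25, 1/5)
j=3 picked index 3: u0 ∈ [0, 9/25)
j=4 picked index 3: u0 ∈ [-1/5, 4/25)
intersection: [0, 3/25)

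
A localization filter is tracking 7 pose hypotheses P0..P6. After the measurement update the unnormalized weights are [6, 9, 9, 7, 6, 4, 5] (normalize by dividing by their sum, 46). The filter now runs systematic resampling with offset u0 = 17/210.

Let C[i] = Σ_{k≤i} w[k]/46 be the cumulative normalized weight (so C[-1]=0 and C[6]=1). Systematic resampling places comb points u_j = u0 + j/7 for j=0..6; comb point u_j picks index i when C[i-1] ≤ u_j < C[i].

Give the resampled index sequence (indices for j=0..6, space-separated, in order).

C = [3/23, 15/46, 12/23, 31/46, 37/46, 41/46, 1]
j=0: u_0=17/210 ∈ [0, 3/23) → index 0
j=1: u_1=47/210 ∈ [3/23, 15/46) → index 1
j=2: u_2=11/30 ∈ [15/46, 12/23) → index 2
j=3: u_3=107/210 ∈ [15/46, 12/23) → index 2
j=4: u_4=137/210 ∈ [12/23, 31/46) → index 3
j=5: u_5=167/210 ∈ [31/46, 37/46) → index 4
j=6: u_6=197/210 ∈ [41/46, 1) → index 6

0 1 2 2 3 4 6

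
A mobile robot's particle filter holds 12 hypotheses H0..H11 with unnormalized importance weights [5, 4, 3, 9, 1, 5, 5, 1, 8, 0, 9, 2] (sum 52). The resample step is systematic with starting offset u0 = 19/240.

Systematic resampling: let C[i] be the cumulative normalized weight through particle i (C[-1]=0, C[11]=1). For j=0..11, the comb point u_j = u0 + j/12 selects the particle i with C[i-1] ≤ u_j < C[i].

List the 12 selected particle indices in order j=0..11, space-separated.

C = [5/52, 9/52, 3/13, 21/52, 11/26, 27/52, 8/13, 33/52, 41/52, 41/52, 25/26, 1]
j=0: u_0=19/240 ∈ [0, 5/52) → index 0
j=1: u_1=13/80 ∈ [5/52, 9/52) → index 1
j=2: u_2=59/240 ∈ [3/13, 21/52) → index 3
j=3: u_3=79/240 ∈ [3/13, 21/52) → index 3
j=4: u_4=33/80 ∈ [21/52, 11/26) → index 4
j=5: u_5=119/240 ∈ [11/26, 27/52) → index 5
j=6: u_6=139/240 ∈ [27/52, 8/13) → index 6
j=7: u_7=53/80 ∈ [33/52, 41/52) → index 8
j=8: u_8=179/240 ∈ [33/52, 41/52) → index 8
j=9: u_9=199/240 ∈ [41/52, 25/26) → index 10
j=10: u_10=73/80 ∈ [41/52, 25/26) → index 10
j=11: u_11=239/240 ∈ [25/26, 1) → index 11

0 1 3 3 4 5 6 8 8 10 10 11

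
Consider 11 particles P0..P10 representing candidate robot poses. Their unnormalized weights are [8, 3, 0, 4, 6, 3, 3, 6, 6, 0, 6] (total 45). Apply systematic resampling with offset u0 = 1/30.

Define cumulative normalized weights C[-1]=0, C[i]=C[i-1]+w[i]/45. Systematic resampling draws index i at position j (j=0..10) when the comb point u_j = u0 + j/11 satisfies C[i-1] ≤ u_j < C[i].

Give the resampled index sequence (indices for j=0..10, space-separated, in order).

C = [8/45, 11/45, 11/45, 1/3, 7/15, 8/15, 3/5, 11/15, 13/15, 13/15, 1]
j=0: u_0=1/30 ∈ [0, 8/45) → index 0
j=1: u_1=41/330 ∈ [0, 8/45) → index 0
j=2: u_2=71/330 ∈ [8/45, 11/45) → index 1
j=3: u_3=101/330 ∈ [11/45, 1/3) → index 3
j=4: u_4=131/330 ∈ [1/3, 7/15) → index 4
j=5: u_5=161/330 ∈ [7/15, 8/15) → index 5
j=6: u_6=191/330 ∈ [8/15, 3/5) → index 6
j=7: u_7=221/330 ∈ [3/5, 11/15) → index 7
j=8: u_8=251/330 ∈ [11/15, 13/15) → index 8
j=9: u_9=281/330 ∈ [11/15, 13/15) → index 8
j=10: u_10=311/330 ∈ [13/15, 1) → index 10

0 0 1 3 4 5 6 7 8 8 10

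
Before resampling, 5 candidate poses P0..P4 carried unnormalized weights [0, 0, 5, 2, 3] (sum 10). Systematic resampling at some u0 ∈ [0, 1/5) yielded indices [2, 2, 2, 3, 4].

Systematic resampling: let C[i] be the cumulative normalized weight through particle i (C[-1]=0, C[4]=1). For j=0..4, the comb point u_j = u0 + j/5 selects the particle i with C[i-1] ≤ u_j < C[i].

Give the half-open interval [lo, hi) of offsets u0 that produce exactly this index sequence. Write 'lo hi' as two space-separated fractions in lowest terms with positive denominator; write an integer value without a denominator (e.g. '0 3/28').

0 1/10

C = [0, 0, 1/2, 7/10, 1]
j=0 picked index 2: u0 ∈ [0, 1/2)
j=1 picked index 2: u0 ∈ [-1/5, 3/10)
j=2 picked index 2: u0 ∈ [-2/5, 1/10)
j=3 picked index 3: u0 ∈ [-1/10, 1/10)
j=4 picked index 4: u0 ∈ [-1/10, 1/5)
intersection: [0, 1/10)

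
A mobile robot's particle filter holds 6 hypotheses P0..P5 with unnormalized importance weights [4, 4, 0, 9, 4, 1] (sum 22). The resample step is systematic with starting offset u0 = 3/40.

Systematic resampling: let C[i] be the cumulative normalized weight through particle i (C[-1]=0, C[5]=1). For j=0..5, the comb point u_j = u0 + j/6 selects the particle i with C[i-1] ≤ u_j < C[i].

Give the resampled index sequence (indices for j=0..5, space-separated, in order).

C = [2/11, 4/11, 4/11, 17/22, 21/22, 1]
j=0: u_0=3/40 ∈ [0, 2/11) → index 0
j=1: u_1=29/120 ∈ [2/11, 4/11) → index 1
j=2: u_2=49/120 ∈ [4/11, 17/22) → index 3
j=3: u_3=23/40 ∈ [4/11, 17/22) → index 3
j=4: u_4=89/120 ∈ [4/11, 17/22) → index 3
j=5: u_5=109/120 ∈ [17/22, 21/22) → index 4

0 1 3 3 3 4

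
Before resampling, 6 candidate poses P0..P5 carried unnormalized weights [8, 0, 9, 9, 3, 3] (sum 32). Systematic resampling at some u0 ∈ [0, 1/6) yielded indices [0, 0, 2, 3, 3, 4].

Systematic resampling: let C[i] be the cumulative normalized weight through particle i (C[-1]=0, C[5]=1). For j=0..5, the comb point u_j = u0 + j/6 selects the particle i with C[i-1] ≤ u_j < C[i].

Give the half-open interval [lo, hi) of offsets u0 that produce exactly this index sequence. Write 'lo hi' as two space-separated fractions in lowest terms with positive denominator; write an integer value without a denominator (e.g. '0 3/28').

1/32 7/96

C = [1/4, 1/4, 17/32, 13/16, 29/32, 1]
j=0 picked index 0: u0 ∈ [0, 1/4)
j=1 picked index 0: u0 ∈ [-1/6, 1/12)
j=2 picked index 2: u0 ∈ [-1/12, 19/96)
j=3 picked index 3: u0 ∈ [1/32, 5/16)
j=4 picked index 3: u0 ∈ [-13/96, 7/48)
j=5 picked index 4: u0 ∈ [-1/48, 7/96)
intersection: [1/32, 7/96)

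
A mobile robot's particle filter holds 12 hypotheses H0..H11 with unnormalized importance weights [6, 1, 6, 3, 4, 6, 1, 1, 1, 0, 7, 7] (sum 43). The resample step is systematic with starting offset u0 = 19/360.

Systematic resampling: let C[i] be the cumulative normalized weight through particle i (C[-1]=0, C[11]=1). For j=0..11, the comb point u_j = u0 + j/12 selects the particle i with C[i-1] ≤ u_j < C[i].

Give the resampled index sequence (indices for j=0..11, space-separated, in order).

C = [6/43, 7/43, 13/43, 16/43, 20/43, 26/43, 27/43, 28/43, 29/43, 29/43, 36/43, 1]
j=0: u_0=19/360 ∈ [0, 6/43) → index 0
j=1: u_1=49/360 ∈ [0, 6/43) → index 0
j=2: u_2=79/360 ∈ [7/43, 13/43) → index 2
j=3: u_3=109/360 ∈ [13/43, 16/43) → index 3
j=4: u_4=139/360 ∈ [16/43, 20/43) → index 4
j=5: u_5=169/360 ∈ [20/43, 26/43) → index 5
j=6: u_6=199/360 ∈ [20/43, 26/43) → index 5
j=7: u_7=229/360 ∈ [27/43, 28/43) → index 7
j=8: u_8=259/360 ∈ [29/43, 36/43) → index 10
j=9: u_9=289/360 ∈ [29/43, 36/43) → index 10
j=10: u_10=319/360 ∈ [36/43, 1) → index 11
j=11: u_11=349/360 ∈ [36/43, 1) → index 11

0 0 2 3 4 5 5 7 10 10 11 11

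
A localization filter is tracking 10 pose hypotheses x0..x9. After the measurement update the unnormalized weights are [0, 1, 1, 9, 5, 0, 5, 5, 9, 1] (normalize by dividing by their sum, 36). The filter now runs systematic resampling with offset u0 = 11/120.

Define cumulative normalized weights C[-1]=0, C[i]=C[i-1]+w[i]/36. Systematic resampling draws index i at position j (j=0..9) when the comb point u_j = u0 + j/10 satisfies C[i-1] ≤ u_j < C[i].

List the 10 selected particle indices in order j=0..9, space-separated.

3 3 3 4 6 7 7 8 8 9

C = [0, 1/36, 1/18, 11/36, 4/9, 4/9, 7/12, 13/18, 35/36, 1]
j=0: u_0=11/120 ∈ [1/18, 11/36) → index 3
j=1: u_1=23/120 ∈ [1/18, 11/36) → index 3
j=2: u_2=7/24 ∈ [1/18, 11/36) → index 3
j=3: u_3=47/120 ∈ [11/36, 4/9) → index 4
j=4: u_4=59/120 ∈ [4/9, 7/12) → index 6
j=5: u_5=71/120 ∈ [7/12, 13/18) → index 7
j=6: u_6=83/120 ∈ [7/12, 13/18) → index 7
j=7: u_7=19/24 ∈ [13/18, 35/36) → index 8
j=8: u_8=107/120 ∈ [13/18, 35/36) → index 8
j=9: u_9=119/120 ∈ [35/36, 1) → index 9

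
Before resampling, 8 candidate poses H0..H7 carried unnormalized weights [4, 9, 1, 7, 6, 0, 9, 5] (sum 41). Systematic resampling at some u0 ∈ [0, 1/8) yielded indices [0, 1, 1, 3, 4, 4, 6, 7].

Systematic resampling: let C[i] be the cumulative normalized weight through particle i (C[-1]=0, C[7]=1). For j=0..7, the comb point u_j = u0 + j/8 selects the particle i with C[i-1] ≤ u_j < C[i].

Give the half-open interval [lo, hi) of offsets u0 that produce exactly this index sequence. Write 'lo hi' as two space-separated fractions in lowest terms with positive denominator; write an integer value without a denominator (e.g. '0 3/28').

1/82 11/328

C = [4/41, 13/41, 14/41, 21/41, 27/41, 27/41, 36/41, 1]
j=0 picked index 0: u0 ∈ [0, 4/41)
j=1 picked index 1: u0 ∈ [-9/328, 63/328)
j=2 picked index 1: u0 ∈ [-25/164, 11/164)
j=3 picked index 3: u0 ∈ [-11/328, 45/328)
j=4 picked index 4: u0 ∈ [1/82, 13/82)
j=5 picked index 4: u0 ∈ [-37/328, 11/328)
j=6 picked index 6: u0 ∈ [-15/164, 21/164)
j=7 picked index 7: u0 ∈ [1/328, 1/8)
intersection: [1/82, 11/328)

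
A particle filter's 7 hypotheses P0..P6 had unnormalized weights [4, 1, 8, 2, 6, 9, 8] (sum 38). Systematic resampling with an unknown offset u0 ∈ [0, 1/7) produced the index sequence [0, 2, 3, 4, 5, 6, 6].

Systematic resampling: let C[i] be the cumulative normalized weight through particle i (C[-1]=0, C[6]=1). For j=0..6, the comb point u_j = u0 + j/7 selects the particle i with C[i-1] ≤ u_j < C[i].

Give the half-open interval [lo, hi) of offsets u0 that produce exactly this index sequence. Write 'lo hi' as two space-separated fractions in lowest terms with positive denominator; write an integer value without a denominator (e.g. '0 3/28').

C = [2/19, 5/38, 13/38, 15/38, 21/38, 15/19, 1]
j=0 picked index 0: u0 ∈ [0, 2/19)
j=1 picked index 2: u0 ∈ [-3/266, 53/266)
j=2 picked index 3: u0 ∈ [15/266, 29/266)
j=3 picked index 4: u0 ∈ [-9/266, 33/266)
j=4 picked index 5: u0 ∈ [-5/266, 29/133)
j=5 picked index 6: u0 ∈ [10/133, 2/7)
j=6 picked index 6: u0 ∈ [-9/133, 1/7)
intersection: [10/133, 2/19)

10/133 2/19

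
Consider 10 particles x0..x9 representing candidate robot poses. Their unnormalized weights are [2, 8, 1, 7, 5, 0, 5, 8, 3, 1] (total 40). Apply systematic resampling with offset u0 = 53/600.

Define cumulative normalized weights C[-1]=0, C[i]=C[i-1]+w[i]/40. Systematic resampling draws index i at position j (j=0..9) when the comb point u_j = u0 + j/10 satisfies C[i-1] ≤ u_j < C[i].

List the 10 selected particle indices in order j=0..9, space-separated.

C = [1/20, 1/4, 11/40, 9/20, 23/40, 23/40, 7/10, 9/10, 39/40, 1]
j=0: u_0=53/600 ∈ [1/20, 1/4) → index 1
j=1: u_1=113/600 ∈ [1/20, 1/4) → index 1
j=2: u_2=173/600 ∈ [11/40, 9/20) → index 3
j=3: u_3=233/600 ∈ [11/40, 9/20) → index 3
j=4: u_4=293/600 ∈ [9/20, 23/40) → index 4
j=5: u_5=353/600 ∈ [23/40, 7/10) → index 6
j=6: u_6=413/600 ∈ [23/40, 7/10) → index 6
j=7: u_7=473/600 ∈ [7/10, 9/10) → index 7
j=8: u_8=533/600 ∈ [7/10, 9/10) → index 7
j=9: u_9=593/600 ∈ [39/40, 1) → index 9

1 1 3 3 4 6 6 7 7 9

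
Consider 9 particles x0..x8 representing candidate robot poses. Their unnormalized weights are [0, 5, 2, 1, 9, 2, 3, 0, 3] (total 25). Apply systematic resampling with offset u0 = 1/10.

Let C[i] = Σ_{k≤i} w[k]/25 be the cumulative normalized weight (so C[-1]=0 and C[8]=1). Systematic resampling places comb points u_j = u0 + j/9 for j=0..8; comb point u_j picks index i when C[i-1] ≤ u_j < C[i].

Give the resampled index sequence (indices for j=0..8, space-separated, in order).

1 2 4 4 4 4 6 6 8

C = [0, 1/5, 7/25, 8/25, 17/25, 19/25, 22/25, 22/25, 1]
j=0: u_0=1/10 ∈ [0, 1/5) → index 1
j=1: u_1=19/90 ∈ [1/5, 7/25) → index 2
j=2: u_2=29/90 ∈ [8/25, 17/25) → index 4
j=3: u_3=13/30 ∈ [8/25, 17/25) → index 4
j=4: u_4=49/90 ∈ [8/25, 17/25) → index 4
j=5: u_5=59/90 ∈ [8/25, 17/25) → index 4
j=6: u_6=23/30 ∈ [19/25, 22/25) → index 6
j=7: u_7=79/90 ∈ [19/25, 22/25) → index 6
j=8: u_8=89/90 ∈ [22/25, 1) → index 8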